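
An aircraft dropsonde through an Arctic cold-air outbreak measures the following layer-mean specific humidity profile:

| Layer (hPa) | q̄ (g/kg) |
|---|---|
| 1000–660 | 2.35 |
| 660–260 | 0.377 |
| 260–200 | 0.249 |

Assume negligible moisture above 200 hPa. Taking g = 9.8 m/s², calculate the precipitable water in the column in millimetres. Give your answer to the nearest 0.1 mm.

PW ≈ 9.8 mm

Precipitable water is the column-integrated vapour mass per unit area: PW = (1/g) Σ q̄ Δp, with q in kg/kg and Δp in Pa (1 kg/m² of water = 1 mm).
Layer 1000–660 hPa: Δp = 340 hPa = 34000 Pa, q̄ = 0.00235 kg/kg → 0.00235 × 34000 / 9.8 = 8.15 mm
Layer 660–260 hPa: Δp = 400 hPa = 40000 Pa, q̄ = 0.000377 kg/kg → 0.000377 × 40000 / 9.8 = 1.54 mm
Layer 260–200 hPa: Δp = 60 hPa = 6000 Pa, q̄ = 0.000249 kg/kg → 0.000249 × 6000 / 9.8 = 0.15 mm
PW = 8.15 + 1.54 + 0.15 = 9.84 ≈ 9.8 mm.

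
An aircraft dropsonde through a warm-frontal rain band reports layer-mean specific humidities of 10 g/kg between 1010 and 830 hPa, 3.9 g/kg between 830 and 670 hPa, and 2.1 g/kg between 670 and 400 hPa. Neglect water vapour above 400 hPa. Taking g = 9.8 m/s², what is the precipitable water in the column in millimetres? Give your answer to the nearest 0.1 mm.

Precipitable water is the column-integrated vapour mass per unit area: PW = (1/g) Σ q̄ Δp, with q in kg/kg and Δp in Pa (1 kg/m² of water = 1 mm).
Layer 1010–830 hPa: Δp = 180 hPa = 18000 Pa, q̄ = 0.01 kg/kg → 0.01 × 18000 / 9.8 = 18.37 mm
Layer 830–670 hPa: Δp = 160 hPa = 16000 Pa, q̄ = 0.0039 kg/kg → 0.0039 × 16000 / 9.8 = 6.37 mm
Layer 670–400 hPa: Δp = 270 hPa = 27000 Pa, q̄ = 0.0021 kg/kg → 0.0021 × 27000 / 9.8 = 5.79 mm
PW = 18.37 + 6.37 + 5.79 = 30.53 ≈ 30.5 mm.

PW ≈ 30.5 mm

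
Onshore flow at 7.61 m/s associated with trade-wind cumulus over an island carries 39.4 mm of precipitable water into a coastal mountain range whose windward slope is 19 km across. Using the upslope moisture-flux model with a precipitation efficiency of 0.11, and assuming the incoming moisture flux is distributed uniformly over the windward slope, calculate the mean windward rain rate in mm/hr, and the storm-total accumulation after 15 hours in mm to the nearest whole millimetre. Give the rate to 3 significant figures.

R ≈ 6.25 mm/hr; total ≈ 94 mm

Incoming column moisture flux per unit ridge length: F = V × PW = 7.61 × 39.4 = 299.834 mm·m/s.
Spread over the 19 km slope with efficiency ε = 0.11: R = ε·F/W = 0.11 × 299.834 / 19000 m = 1.736e-03 mm/s.
R = 1.736e-03 × 3600 = 6.25 mm/hr.
Over 15 h: total = 6.25 × 15 = 93.75 ≈ 94 mm.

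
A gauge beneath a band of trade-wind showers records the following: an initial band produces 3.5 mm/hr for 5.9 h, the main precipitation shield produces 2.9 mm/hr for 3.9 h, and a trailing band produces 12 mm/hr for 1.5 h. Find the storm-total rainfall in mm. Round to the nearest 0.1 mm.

Total = Σ Rᵢ Δtᵢ = 3.5 × 5.9 + 2.9 × 3.9 + 12 × 1.5
      = 20.65 + 11.31 + 18 = 50.0 mm.

total ≈ 50.0 mm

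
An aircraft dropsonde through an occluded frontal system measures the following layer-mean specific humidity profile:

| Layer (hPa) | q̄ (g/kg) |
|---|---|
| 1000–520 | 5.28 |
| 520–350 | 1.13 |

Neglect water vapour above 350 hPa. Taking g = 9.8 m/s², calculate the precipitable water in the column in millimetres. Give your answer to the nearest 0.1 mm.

PW ≈ 27.8 mm

Precipitable water is the column-integrated vapour mass per unit area: PW = (1/g) Σ q̄ Δp, with q in kg/kg and Δp in Pa (1 kg/m² of water = 1 mm).
Layer 1000–520 hPa: Δp = 480 hPa = 48000 Pa, q̄ = 0.00528 kg/kg → 0.00528 × 48000 / 9.8 = 25.86 mm
Layer 520–350 hPa: Δp = 170 hPa = 17000 Pa, q̄ = 0.00113 kg/kg → 0.00113 × 17000 / 9.8 = 1.96 mm
PW = 25.86 + 1.96 = 27.82 ≈ 27.8 mm.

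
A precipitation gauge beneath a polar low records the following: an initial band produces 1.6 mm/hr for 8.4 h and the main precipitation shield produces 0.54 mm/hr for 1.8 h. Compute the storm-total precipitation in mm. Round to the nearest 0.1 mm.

Total = Σ Rᵢ Δtᵢ = 1.6 × 8.4 + 0.54 × 1.8
      = 13.44 + 0.972 = 14.4 mm.

total ≈ 14.4 mm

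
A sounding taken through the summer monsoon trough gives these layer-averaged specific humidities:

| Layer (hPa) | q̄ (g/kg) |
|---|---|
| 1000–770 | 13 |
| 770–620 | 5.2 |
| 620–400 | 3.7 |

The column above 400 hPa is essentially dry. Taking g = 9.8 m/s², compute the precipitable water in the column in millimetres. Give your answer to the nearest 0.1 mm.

PW ≈ 46.8 mm

Precipitable water is the column-integrated vapour mass per unit area: PW = (1/g) Σ q̄ Δp, with q in kg/kg and Δp in Pa (1 kg/m² of water = 1 mm).
Layer 1000–770 hPa: Δp = 230 hPa = 23000 Pa, q̄ = 0.013 kg/kg → 0.013 × 23000 / 9.8 = 30.51 mm
Layer 770–620 hPa: Δp = 150 hPa = 15000 Pa, q̄ = 0.0052 kg/kg → 0.0052 × 15000 / 9.8 = 7.96 mm
Layer 620–400 hPa: Δp = 220 hPa = 22000 Pa, q̄ = 0.0037 kg/kg → 0.0037 × 22000 / 9.8 = 8.31 mm
PW = 30.51 + 7.96 + 8.31 = 46.78 ≈ 46.8 mm.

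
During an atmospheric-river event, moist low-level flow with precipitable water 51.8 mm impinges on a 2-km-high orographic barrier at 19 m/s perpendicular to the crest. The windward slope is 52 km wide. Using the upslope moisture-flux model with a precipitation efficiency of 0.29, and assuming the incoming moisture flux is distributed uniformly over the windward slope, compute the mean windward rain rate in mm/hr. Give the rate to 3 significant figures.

Incoming column moisture flux per unit ridge length: F = V × PW = 19 × 51.8 = 984.2 mm·m/s.
Spread over the 52 km slope with efficiency ε = 0.29: R = ε·F/W = 0.29 × 984.2 / 52000 m = 5.489e-03 mm/s.
R = 5.489e-03 × 3600 = 19.8 mm/hr.

R ≈ 19.8 mm/hr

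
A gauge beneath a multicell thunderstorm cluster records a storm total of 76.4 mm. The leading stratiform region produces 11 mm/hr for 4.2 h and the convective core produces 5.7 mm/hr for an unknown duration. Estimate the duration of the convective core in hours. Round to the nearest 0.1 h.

Known phases: 11 × 4.2 = 46.2 mm.
Remaining depth = 76.4 − 46.2 = 30.2 mm.
Duration = 30.2 / 5.7 = 5.3 h.

duration ≈ 5.3 h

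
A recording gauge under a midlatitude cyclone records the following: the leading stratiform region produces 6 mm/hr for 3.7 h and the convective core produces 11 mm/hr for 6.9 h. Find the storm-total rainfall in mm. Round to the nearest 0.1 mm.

Total = Σ Rᵢ Δtᵢ = 6 × 3.7 + 11 × 6.9
      = 22.2 + 75.9 = 98.1 mm.

total ≈ 98.1 mm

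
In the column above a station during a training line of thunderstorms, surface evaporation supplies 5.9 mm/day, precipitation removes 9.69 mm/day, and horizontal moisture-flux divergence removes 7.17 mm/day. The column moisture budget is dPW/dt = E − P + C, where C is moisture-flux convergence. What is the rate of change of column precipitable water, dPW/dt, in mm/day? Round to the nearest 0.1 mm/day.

dPW/dt = E − P + C = 5.9 − 9.69 + (-7.17) = -11.0 mm/day.

dPW/dt ≈ -11.0 mm/day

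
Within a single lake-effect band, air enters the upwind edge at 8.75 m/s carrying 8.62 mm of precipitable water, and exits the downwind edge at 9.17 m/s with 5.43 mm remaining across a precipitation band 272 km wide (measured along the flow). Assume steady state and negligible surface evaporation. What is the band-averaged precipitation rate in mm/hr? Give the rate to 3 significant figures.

R ≈ 0.339 mm/hr

Column moisture flux per unit crosswind length is F = V × PW.
Inflow: F_in = 8.75 × 8.62 = 75.425 mm·m/s
Outflow: F_out = 9.17 × 5.43 = 49.7931 mm·m/s
Steady-state rate R = (F_in − F_out)/L = (75.425 − 49.7931) / 272000 m = 9.423e-05 mm/s.
R = 9.423e-05 × 3600 = 0.339 mm/hr.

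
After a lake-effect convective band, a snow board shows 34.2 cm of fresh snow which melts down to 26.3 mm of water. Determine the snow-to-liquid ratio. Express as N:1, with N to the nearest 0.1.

ratio ≈ 13.0

Ratio = snow depth / SWE = 342 mm / 26.3 mm = 13.0, i.e. 13.0:1.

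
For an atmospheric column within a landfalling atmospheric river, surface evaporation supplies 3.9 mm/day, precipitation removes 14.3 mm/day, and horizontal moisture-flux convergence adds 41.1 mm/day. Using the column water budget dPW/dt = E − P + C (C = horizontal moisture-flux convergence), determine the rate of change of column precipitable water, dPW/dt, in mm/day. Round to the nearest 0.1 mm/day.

dPW/dt ≈ 30.7 mm/day

dPW/dt = E − P + C = 3.9 − 14.3 + (41.1) = 30.7 mm/day.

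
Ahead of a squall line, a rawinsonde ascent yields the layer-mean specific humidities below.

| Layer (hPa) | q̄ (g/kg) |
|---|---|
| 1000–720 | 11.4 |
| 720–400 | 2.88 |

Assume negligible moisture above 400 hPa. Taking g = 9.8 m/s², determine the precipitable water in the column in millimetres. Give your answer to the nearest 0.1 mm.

PW ≈ 42.0 mm

Precipitable water is the column-integrated vapour mass per unit area: PW = (1/g) Σ q̄ Δp, with q in kg/kg and Δp in Pa (1 kg/m² of water = 1 mm).
Layer 1000–720 hPa: Δp = 280 hPa = 28000 Pa, q̄ = 0.0114 kg/kg → 0.0114 × 28000 / 9.8 = 32.57 mm
Layer 720–400 hPa: Δp = 320 hPa = 32000 Pa, q̄ = 0.00288 kg/kg → 0.00288 × 32000 / 9.8 = 9.40 mm
PW = 32.57 + 9.40 = 41.97 ≈ 42.0 mm.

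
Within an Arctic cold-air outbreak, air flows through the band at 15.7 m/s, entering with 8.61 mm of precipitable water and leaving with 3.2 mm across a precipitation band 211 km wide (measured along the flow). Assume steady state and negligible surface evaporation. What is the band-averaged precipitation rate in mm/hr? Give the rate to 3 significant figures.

Column moisture flux per unit crosswind length is F = V × PW.
Inflow: F_in = 15.7 × 8.61 = 135.177 mm·m/s
Outflow: F_out = 15.7 × 3.2 = 50.24 mm·m/s
Steady-state rate R = (F_in − F_out)/L = (135.177 − 50.24) / 211000 m = 4.025e-04 mm/s.
R = 4.025e-04 × 3600 = 1.45 mm/hr.

R ≈ 1.45 mm/hr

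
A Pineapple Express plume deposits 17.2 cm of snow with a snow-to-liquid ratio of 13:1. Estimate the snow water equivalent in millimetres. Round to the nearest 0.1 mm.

SWE ≈ 13.2 mm

SWE = snow depth / ratio = 17.2 cm / 13 = 1.323 cm = 13.2 mm.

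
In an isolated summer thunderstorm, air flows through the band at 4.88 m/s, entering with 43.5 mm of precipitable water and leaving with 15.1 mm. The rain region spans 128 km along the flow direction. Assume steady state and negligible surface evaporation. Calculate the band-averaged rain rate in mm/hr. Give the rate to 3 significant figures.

Column moisture flux per unit crosswind length is F = V × PW.
Inflow: F_in = 4.88 × 43.5 = 212.28 mm·m/s
Outflow: F_out = 4.88 × 15.1 = 73.688 mm·m/s
Steady-state rate R = (F_in − F_out)/L = (212.28 − 73.688) / 128000 m = 1.083e-03 mm/s.
R = 1.083e-03 × 3600 = 3.90 mm/hr.

R ≈ 3.90 mm/hr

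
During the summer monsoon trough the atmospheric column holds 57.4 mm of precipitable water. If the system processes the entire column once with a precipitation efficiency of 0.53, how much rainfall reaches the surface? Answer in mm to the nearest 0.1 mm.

rainfall ≈ 30.4 mm

Rainfall = ε × PW = 0.53 × 57.4 = 30.4 mm.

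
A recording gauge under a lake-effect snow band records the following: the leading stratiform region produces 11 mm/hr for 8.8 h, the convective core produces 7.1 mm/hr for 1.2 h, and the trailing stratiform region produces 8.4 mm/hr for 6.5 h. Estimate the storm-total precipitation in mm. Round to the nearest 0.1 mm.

total ≈ 159.9 mm

Total = Σ Rᵢ Δtᵢ = 11 × 8.8 + 7.1 × 1.2 + 8.4 × 6.5
      = 96.8 + 8.52 + 54.6 = 159.9 mm.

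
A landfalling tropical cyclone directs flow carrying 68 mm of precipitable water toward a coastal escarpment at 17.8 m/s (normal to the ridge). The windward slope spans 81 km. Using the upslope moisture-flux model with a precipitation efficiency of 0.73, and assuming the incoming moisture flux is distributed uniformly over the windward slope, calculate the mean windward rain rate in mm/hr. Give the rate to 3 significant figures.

R ≈ 39.3 mm/hr

Incoming column moisture flux per unit ridge length: F = V × PW = 17.8 × 68 = 1210.4 mm·m/s.
Spread over the 81 km slope with efficiency ε = 0.73: R = ε·F/W = 0.73 × 1210.4 / 81000 m = 1.091e-02 mm/s.
R = 1.091e-02 × 3600 = 39.3 mm/hr.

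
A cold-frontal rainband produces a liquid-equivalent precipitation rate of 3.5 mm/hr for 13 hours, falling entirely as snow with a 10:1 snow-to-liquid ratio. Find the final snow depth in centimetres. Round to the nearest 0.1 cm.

Liquid-equivalent depth = 3.5 × 13 = 45.5 mm.
Snow depth = 45.5 mm × 10 = 455 mm = 45.5 cm.

snow depth ≈ 45.5 cm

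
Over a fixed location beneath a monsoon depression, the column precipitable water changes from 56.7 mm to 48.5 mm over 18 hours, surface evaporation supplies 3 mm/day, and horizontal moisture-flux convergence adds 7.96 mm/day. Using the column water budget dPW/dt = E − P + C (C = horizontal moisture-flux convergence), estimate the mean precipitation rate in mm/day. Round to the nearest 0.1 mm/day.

dPW/dt = (48.5 − 56.7) mm / (18/24 day) = -10.933 mm/day.
P = E + C − dPW/dt = 3 + (7.96) − (-10.933) = 21.9 mm/day.

P ≈ 21.9 mm/day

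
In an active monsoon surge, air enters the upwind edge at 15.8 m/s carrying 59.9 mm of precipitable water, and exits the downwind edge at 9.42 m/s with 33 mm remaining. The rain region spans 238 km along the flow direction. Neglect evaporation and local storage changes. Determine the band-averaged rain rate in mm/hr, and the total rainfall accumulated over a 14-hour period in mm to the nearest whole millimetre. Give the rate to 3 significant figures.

Column moisture flux per unit crosswind length is F = V × PW.
Inflow: F_in = 15.8 × 59.9 = 946.42 mm·m/s
Outflow: F_out = 9.42 × 33 = 310.86 mm·m/s
Steady-state rate R = (F_in − F_out)/L = (946.42 − 310.86) / 238000 m = 2.670e-03 mm/s.
R = 2.670e-03 × 3600 = 9.61 mm/hr.
Over 14 h: total = 9.61 × 14 = 134.54 ≈ 135 mm.

R ≈ 9.61 mm/hr; total ≈ 135 mm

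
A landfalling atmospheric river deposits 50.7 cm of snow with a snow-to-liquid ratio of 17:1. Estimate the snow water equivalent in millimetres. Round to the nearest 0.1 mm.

SWE = snow depth / ratio = 50.7 cm / 17 = 2.982 cm = 29.8 mm.

SWE ≈ 29.8 mm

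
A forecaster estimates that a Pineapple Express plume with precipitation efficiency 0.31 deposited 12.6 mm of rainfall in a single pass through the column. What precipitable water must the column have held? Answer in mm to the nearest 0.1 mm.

PW ≈ 40.6 mm

PW = rainfall / ε = 12.6 / 0.31 = 40.6 mm.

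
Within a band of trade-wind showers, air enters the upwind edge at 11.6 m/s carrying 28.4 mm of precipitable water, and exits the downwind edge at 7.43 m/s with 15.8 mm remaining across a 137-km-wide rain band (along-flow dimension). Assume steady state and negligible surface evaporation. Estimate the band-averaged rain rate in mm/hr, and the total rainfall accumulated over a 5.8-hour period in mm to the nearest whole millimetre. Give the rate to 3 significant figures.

Column moisture flux per unit crosswind length is F = V × PW.
Inflow: F_in = 11.6 × 28.4 = 329.44 mm·m/s
Outflow: F_out = 7.43 × 15.8 = 117.394 mm·m/s
Steady-state rate R = (F_in − F_out)/L = (329.44 − 117.394) / 137000 m = 1.548e-03 mm/s.
R = 1.548e-03 × 3600 = 5.57 mm/hr.
Over 5.8 h: total = 5.57 × 5.8 = 32.306 ≈ 32 mm.

R ≈ 5.57 mm/hr; total ≈ 32 mm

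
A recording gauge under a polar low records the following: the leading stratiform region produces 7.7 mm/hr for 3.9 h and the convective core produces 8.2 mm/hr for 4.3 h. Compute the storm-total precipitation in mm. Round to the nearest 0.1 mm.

Total = Σ Rᵢ Δtᵢ = 7.7 × 3.9 + 8.2 × 4.3
      = 30.03 + 35.26 = 65.3 mm.

total ≈ 65.3 mm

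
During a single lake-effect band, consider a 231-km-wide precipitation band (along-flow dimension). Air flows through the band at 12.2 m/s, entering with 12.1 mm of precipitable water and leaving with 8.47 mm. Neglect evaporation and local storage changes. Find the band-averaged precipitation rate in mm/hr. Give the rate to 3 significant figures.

Column moisture flux per unit crosswind length is F = V × PW.
Inflow: F_in = 12.2 × 12.1 = 147.62 mm·m/s
Outflow: F_out = 12.2 × 8.47 = 103.334 mm·m/s
Steady-state rate R = (F_in − F_out)/L = (147.62 − 103.334) / 231000 m = 1.917e-04 mm/s.
R = 1.917e-04 × 3600 = 0.690 mm/hr.

R ≈ 0.690 mm/hr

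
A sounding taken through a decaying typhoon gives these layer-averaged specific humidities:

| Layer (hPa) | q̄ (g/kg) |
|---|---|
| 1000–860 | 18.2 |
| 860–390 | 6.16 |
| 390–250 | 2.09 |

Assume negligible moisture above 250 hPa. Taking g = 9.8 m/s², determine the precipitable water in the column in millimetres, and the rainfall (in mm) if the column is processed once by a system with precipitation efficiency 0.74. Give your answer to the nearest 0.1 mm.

Precipitable water is the column-integrated vapour mass per unit area: PW = (1/g) Σ q̄ Δp, with q in kg/kg and Δp in Pa (1 kg/m² of water = 1 mm).
Layer 1000–860 hPa: Δp = 140 hPa = 14000 Pa, q̄ = 0.0182 kg/kg → 0.0182 × 14000 / 9.8 = 26.00 mm
Layer 860–390 hPa: Δp = 470 hPa = 47000 Pa, q̄ = 0.00616 kg/kg → 0.00616 × 47000 / 9.8 = 29.54 mm
Layer 390–250 hPa: Δp = 140 hPa = 14000 Pa, q̄ = 0.00209 kg/kg → 0.00209 × 14000 / 9.8 = 2.99 mm
PW = 26.00 + 29.54 + 2.99 = 58.53 ≈ 58.5 mm.
Rainfall = ε × PW = 0.74 × 58.5 = 43.3 mm.

PW ≈ 58.5 mm; rainfall ≈ 43.3 mm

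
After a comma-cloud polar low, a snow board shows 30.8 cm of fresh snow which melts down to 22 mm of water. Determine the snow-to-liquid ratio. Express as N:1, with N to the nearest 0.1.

Ratio = snow depth / SWE = 308 mm / 22 mm = 14.0, i.e. 14.0:1.

ratio ≈ 14.0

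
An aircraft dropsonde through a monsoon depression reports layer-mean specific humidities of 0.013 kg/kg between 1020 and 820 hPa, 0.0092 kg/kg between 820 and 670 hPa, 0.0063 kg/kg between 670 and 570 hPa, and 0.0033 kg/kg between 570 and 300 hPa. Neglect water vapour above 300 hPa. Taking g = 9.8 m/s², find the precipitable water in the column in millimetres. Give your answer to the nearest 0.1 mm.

PW ≈ 56.1 mm

Precipitable water is the column-integrated vapour mass per unit area: PW = (1/g) Σ q̄ Δp, with q in kg/kg and Δp in Pa (1 kg/m² of water = 1 mm).
Layer 1020–820 hPa: Δp = 200 hPa = 20000 Pa, q̄ = 0.013 kg/kg → 0.013 × 20000 / 9.8 = 26.53 mm
Layer 820–670 hPa: Δp = 150 hPa = 15000 Pa, q̄ = 0.0092 kg/kg → 0.0092 × 15000 / 9.8 = 14.08 mm
Layer 670–570 hPa: Δp = 100 hPa = 10000 Pa, q̄ = 0.0063 kg/kg → 0.0063 × 10000 / 9.8 = 6.43 mm
Layer 570–300 hPa: Δp = 270 hPa = 27000 Pa, q̄ = 0.0033 kg/kg → 0.0033 × 27000 / 9.8 = 9.09 mm
PW = 26.53 + 14.08 + 6.43 + 9.09 = 56.13 ≈ 56.1 mm.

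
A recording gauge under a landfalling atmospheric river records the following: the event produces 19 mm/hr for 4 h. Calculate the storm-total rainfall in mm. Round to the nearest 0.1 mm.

total ≈ 76.0 mm

Total = Σ Rᵢ Δtᵢ = 19 × 4
      = 76 = 76.0 mm.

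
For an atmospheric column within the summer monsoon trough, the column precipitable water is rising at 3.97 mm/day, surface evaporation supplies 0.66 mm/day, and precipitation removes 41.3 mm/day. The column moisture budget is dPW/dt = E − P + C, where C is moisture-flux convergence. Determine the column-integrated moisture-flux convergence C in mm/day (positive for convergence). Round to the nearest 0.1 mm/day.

dPW/dt = +3.97 mm/day.
C = dPW/dt − E + P = (+3.97) − 0.66 + 41.3 = 44.6 mm/day.

C ≈ 44.6 mm/day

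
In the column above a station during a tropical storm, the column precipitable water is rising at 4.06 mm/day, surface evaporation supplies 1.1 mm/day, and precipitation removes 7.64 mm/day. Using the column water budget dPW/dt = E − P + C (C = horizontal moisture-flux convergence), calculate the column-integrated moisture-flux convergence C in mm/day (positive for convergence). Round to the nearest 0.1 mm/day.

C ≈ 10.6 mm/day

dPW/dt = +4.06 mm/day.
C = dPW/dt − E + P = (+4.06) − 1.1 + 7.64 = 10.6 mm/day.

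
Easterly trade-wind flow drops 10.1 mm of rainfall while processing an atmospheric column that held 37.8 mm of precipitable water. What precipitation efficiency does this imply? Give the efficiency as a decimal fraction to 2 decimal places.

ε = rainfall / PW = 10.1 / 37.8 = 0.27.

ε ≈ 0.27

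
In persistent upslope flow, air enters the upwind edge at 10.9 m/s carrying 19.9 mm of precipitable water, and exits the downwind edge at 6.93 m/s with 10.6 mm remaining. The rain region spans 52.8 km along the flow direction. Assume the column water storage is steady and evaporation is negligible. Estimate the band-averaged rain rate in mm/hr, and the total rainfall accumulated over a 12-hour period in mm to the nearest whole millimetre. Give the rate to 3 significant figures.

Column moisture flux per unit crosswind length is F = V × PW.
Inflow: F_in = 10.9 × 19.9 = 216.91 mm·m/s
Outflow: F_out = 6.93 × 10.6 = 73.458 mm·m/s
Steady-state rate R = (F_in − F_out)/L = (216.91 − 73.458) / 52800 m = 2.717e-03 mm/s.
R = 2.717e-03 × 3600 = 9.78 mm/hr.
Over 12 h: total = 9.78 × 12 = 117.36 ≈ 117 mm.

R ≈ 9.78 mm/hr; total ≈ 117 mm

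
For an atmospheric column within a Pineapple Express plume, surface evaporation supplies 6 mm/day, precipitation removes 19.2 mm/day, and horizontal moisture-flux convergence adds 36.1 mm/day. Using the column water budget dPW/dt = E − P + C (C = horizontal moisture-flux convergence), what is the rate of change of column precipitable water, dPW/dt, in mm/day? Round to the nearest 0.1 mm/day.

dPW/dt ≈ 22.9 mm/day

dPW/dt = E − P + C = 6 − 19.2 + (36.1) = 22.9 mm/day.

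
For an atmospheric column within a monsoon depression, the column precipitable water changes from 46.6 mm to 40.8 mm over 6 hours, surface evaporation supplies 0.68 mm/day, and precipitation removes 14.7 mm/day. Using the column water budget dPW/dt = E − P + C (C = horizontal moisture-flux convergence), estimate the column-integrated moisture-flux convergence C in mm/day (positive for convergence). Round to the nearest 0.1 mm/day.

C ≈ -9.2 mm/day

dPW/dt = (40.8 − 46.6) mm / (6/24 day) = -23.200 mm/day.
C = dPW/dt − E + P = (-23.200) − 0.68 + 14.7 = -9.2 mm/day.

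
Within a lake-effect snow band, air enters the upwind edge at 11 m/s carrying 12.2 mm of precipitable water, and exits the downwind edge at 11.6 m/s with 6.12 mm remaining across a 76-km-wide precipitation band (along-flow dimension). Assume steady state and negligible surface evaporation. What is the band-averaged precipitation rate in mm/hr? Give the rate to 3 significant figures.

R ≈ 2.99 mm/hr

Column moisture flux per unit crosswind length is F = V × PW.
Inflow: F_in = 11 × 12.2 = 134.2 mm·m/s
Outflow: F_out = 11.6 × 6.12 = 70.992 mm·m/s
Steady-state rate R = (F_in − F_out)/L = (134.2 − 70.992) / 76000 m = 8.317e-04 mm/s.
R = 8.317e-04 × 3600 = 2.99 mm/hr.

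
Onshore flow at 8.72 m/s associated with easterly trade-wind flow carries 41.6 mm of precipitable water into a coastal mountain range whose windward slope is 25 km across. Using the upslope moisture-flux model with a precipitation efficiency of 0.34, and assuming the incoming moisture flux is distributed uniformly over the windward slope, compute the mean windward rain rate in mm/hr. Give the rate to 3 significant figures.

Incoming column moisture flux per unit ridge length: F = V × PW = 8.72 × 41.6 = 362.752 mm·m/s.
Spread over the 25 km slope with efficiency ε = 0.34: R = ε·F/W = 0.34 × 362.752 / 25000 m = 4.933e-03 mm/s.
R = 4.933e-03 × 3600 = 17.8 mm/hr.

R ≈ 17.8 mm/hr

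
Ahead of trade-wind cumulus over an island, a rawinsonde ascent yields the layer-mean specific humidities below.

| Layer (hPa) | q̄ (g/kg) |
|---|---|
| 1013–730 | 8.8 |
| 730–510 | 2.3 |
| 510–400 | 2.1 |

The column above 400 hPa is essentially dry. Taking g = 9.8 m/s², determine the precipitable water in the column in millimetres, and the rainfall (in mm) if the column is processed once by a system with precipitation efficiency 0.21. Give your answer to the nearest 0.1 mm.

Precipitable water is the column-integrated vapour mass per unit area: PW = (1/g) Σ q̄ Δp, with q in kg/kg and Δp in Pa (1 kg/m² of water = 1 mm).
Layer 1013–730 hPa: Δp = 283 hPa = 28300 Pa, q̄ = 0.0088 kg/kg → 0.0088 × 28300 / 9.8 = 25.41 mm
Layer 730–510 hPa: Δp = 220 hPa = 22000 Pa, q̄ = 0.0023 kg/kg → 0.0023 × 22000 / 9.8 = 5.16 mm
Layer 510–400 hPa: Δp = 110 hPa = 11000 Pa, q̄ = 0.0021 kg/kg → 0.0021 × 11000 / 9.8 = 2.36 mm
PW = 25.41 + 5.16 + 2.36 = 32.93 ≈ 32.9 mm.
Rainfall = ε × PW = 0.21 × 32.9 = 6.9 mm.

PW ≈ 32.9 mm; rainfall ≈ 6.9 mm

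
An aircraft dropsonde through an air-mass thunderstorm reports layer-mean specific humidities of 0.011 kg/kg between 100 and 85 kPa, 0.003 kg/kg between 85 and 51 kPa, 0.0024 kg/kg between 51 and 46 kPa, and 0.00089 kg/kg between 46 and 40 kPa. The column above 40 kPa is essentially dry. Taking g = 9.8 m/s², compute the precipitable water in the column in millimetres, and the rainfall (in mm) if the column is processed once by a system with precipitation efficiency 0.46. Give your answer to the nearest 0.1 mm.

PW ≈ 29.0 mm; rainfall ≈ 13.3 mm

Precipitable water is the column-integrated vapour mass per unit area: PW = (1/g) Σ q̄ Δp, with q in kg/kg and Δp in Pa (1 kg/m² of water = 1 mm).
Layer 100–85 kPa: Δp = 150 hPa = 15000 Pa, q̄ = 0.011 kg/kg → 0.011 × 15000 / 9.8 = 16.84 mm
Layer 85–51 kPa: Δp = 340 hPa = 34000 Pa, q̄ = 0.003 kg/kg → 0.003 × 34000 / 9.8 = 10.41 mm
Layer 51–46 kPa: Δp = 50 hPa = 5000 Pa, q̄ = 0.0024 kg/kg → 0.0024 × 5000 / 9.8 = 1.22 mm
Layer 46–40 kPa: Δp = 60 hPa = 6000 Pa, q̄ = 0.00089 kg/kg → 0.00089 × 6000 / 9.8 = 0.54 mm
PW = 16.84 + 10.41 + 1.22 + 0.54 = 29.01 ≈ 29.0 mm.
Rainfall = ε × PW = 0.46 × 29.0 = 13.3 mm.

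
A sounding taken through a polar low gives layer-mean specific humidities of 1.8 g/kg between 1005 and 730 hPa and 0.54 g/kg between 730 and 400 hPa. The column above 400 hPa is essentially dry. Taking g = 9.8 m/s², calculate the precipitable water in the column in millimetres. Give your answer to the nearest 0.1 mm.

Precipitable water is the column-integrated vapour mass per unit area: PW = (1/g) Σ q̄ Δp, with q in kg/kg and Δp in Pa (1 kg/m² of water = 1 mm).
Layer 1005–730 hPa: Δp = 275 hPa = 27500 Pa, q̄ = 0.0018 kg/kg → 0.0018 × 27500 / 9.8 = 5.05 mm
Layer 730–400 hPa: Δp = 330 hPa = 33000 Pa, q̄ = 0.00054 kg/kg → 0.00054 × 33000 / 9.8 = 1.82 mm
PW = 5.05 + 1.82 = 6.87 ≈ 6.9 mm.

PW ≈ 6.9 mm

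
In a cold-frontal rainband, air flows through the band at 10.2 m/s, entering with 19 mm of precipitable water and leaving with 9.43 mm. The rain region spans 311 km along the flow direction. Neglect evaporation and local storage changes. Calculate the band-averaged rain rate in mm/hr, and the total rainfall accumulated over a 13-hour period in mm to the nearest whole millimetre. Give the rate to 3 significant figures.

R ≈ 1.13 mm/hr; total ≈ 15 mm

Column moisture flux per unit crosswind length is F = V × PW.
Inflow: F_in = 10.2 × 19 = 193.8 mm·m/s
Outflow: F_out = 10.2 × 9.43 = 96.186 mm·m/s
Steady-state rate R = (F_in − F_out)/L = (193.8 − 96.186) / 311000 m = 3.139e-04 mm/s.
R = 3.139e-04 × 3600 = 1.13 mm/hr.
Over 13 h: total = 1.13 × 13 = 14.69 ≈ 15 mm.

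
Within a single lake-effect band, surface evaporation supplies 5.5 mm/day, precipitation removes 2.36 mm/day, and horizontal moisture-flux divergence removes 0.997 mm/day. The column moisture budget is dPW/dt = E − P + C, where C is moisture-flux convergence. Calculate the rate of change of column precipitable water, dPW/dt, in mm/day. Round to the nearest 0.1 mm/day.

dPW/dt ≈ 2.1 mm/day

dPW/dt = E − P + C = 5.5 − 2.36 + (-0.997) = 2.1 mm/day.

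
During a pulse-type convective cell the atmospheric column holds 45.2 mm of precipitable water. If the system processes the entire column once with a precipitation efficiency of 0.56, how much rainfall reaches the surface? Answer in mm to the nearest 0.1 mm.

rainfall ≈ 25.3 mm

Rainfall = ε × PW = 0.56 × 45.2 = 25.3 mm.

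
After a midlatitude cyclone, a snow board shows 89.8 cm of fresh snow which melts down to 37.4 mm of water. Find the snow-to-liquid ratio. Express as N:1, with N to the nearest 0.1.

Ratio = snow depth / SWE = 898 mm / 37.4 mm = 24.0, i.e. 24.0:1.

ratio ≈ 24.0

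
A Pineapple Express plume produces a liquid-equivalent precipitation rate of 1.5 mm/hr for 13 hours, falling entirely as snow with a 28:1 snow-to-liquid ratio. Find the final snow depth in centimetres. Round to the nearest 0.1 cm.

Liquid-equivalent depth = 1.5 × 13 = 19.5 mm.
Snow depth = 19.5 mm × 28 = 546 mm = 54.6 cm.

snow depth ≈ 54.6 cm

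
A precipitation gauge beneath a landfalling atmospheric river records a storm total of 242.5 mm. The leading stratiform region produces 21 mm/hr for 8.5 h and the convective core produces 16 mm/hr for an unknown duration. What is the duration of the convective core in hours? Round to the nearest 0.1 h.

Known phases: 21 × 8.5 = 178.5 mm.
Remaining depth = 242.5 − 178.5 = 64 mm.
Duration = 64 / 16 = 4.0 h.

duration ≈ 4.0 h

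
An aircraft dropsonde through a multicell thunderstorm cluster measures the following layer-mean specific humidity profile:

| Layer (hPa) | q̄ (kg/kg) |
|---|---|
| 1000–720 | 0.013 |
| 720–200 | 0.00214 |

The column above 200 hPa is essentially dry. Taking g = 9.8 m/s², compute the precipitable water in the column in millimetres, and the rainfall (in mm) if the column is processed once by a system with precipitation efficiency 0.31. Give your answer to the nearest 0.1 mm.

PW ≈ 48.5 mm; rainfall ≈ 15.0 mm

Precipitable water is the column-integrated vapour mass per unit area: PW = (1/g) Σ q̄ Δp, with q in kg/kg and Δp in Pa (1 kg/m² of water = 1 mm).
Layer 1000–720 hPa: Δp = 280 hPa = 28000 Pa, q̄ = 0.013 kg/kg → 0.013 × 28000 / 9.8 = 37.14 mm
Layer 720–200 hPa: Δp = 520 hPa = 52000 Pa, q̄ = 0.00214 kg/kg → 0.00214 × 52000 / 9.8 = 11.36 mm
PW = 37.14 + 11.36 = 48.50 ≈ 48.5 mm.
Rainfall = ε × PW = 0.31 × 48.5 = 15.0 mm.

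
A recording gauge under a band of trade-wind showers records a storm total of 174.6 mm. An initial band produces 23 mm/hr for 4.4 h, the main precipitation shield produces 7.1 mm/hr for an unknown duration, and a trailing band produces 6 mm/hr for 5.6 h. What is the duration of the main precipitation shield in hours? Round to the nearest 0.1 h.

duration ≈ 5.6 h

Known phases: 23 × 4.4 + 6 × 5.6 = 101.2 + 33.6 = 134.8 mm.
Remaining depth = 174.6 − 134.8 = 39.8 mm.
Duration = 39.8 / 7.1 = 5.6 h.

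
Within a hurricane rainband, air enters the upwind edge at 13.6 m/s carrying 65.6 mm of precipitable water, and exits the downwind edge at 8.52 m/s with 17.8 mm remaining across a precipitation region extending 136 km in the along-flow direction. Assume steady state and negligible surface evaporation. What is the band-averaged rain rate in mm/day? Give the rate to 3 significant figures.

Column moisture flux per unit crosswind length is F = V × PW.
Inflow: F_in = 13.6 × 65.6 = 892.16 mm·m/s
Outflow: F_out = 8.52 × 17.8 = 151.656 mm·m/s
Steady-state rate R = (F_in − F_out)/L = (892.16 − 151.656) / 136000 m = 5.445e-03 mm/s.
R = 5.445e-03 × 3600 × 24 = 470 mm/day.

R ≈ 470 mm/day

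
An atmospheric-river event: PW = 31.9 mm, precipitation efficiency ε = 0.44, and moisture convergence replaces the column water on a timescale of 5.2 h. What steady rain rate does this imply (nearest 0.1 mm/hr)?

Each overturning extracts ε × PW = 0.44 × 31.9 = 14.036 mm.
Rate = ε·PW / τ = 14.036 / 5.2 h = 2.7 mm/hr.

R ≈ 2.7 mm/hr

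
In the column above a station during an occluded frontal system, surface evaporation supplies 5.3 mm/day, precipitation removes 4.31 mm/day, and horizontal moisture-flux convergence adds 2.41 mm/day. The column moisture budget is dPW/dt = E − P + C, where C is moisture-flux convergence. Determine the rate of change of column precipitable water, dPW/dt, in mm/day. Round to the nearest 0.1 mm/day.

dPW/dt = E − P + C = 5.3 − 4.31 + (2.41) = 3.4 mm/day.

dPW/dt ≈ 3.4 mm/day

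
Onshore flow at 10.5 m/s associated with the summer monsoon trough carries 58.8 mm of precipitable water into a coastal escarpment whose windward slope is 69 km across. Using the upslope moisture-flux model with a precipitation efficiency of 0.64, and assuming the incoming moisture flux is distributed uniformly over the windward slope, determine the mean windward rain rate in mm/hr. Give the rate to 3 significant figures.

R ≈ 20.6 mm/hr

Incoming column moisture flux per unit ridge length: F = V × PW = 10.5 × 58.8 = 617.4 mm·m/s.
Spread over the 69 km slope with efficiency ε = 0.64: R = ε·F/W = 0.64 × 617.4 / 69000 m = 5.727e-03 mm/s.
R = 5.727e-03 × 3600 = 20.6 mm/hr.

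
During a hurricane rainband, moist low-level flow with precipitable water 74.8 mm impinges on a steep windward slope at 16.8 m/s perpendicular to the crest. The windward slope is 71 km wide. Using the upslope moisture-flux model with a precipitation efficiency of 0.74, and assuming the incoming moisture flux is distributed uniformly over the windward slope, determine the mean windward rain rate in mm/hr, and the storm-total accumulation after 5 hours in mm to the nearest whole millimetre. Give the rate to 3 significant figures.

Incoming column moisture flux per unit ridge length: F = V × PW = 16.8 × 74.8 = 1256.64 mm·m/s.
Spread over the 71 km slope with efficiency ε = 0.74: R = ε·F/W = 0.74 × 1256.64 / 71000 m = 1.310e-02 mm/s.
R = 1.310e-02 × 3600 = 47.2 mm/hr.
Over 5 h: total = 47.2 × 5 = 236 mm.

R ≈ 47.2 mm/hr; total ≈ 236 mm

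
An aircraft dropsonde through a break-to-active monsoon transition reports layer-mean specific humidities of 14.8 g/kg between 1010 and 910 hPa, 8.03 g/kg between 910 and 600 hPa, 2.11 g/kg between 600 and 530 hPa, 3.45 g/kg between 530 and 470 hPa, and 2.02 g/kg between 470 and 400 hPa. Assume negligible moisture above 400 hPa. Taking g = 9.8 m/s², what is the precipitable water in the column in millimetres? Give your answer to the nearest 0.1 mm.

Precipitable water is the column-integrated vapour mass per unit area: PW = (1/g) Σ q̄ Δp, with q in kg/kg and Δp in Pa (1 kg/m² of water = 1 mm).
Layer 1010–910 hPa: Δp = 100 hPa = 10000 Pa, q̄ = 0.0148 kg/kg → 0.0148 × 10000 / 9.8 = 15.10 mm
Layer 910–600 hPa: Δp = 310 hPa = 31000 Pa, q̄ = 0.00803 kg/kg → 0.00803 × 31000 / 9.8 = 25.40 mm
Layer 600–530 hPa: Δp = 70 hPa = 7000 Pa, q̄ = 0.00211 kg/kg → 0.00211 × 7000 / 9.8 = 1.51 mm
Layer 530–470 hPa: Δp = 60 hPa = 6000 Pa, q̄ = 0.00345 kg/kg → 0.00345 × 6000 / 9.8 = 2.11 mm
Layer 470–400 hPa: Δp = 70 hPa = 7000 Pa, q̄ = 0.00202 kg/kg → 0.00202 × 7000 / 9.8 = 1.44 mm
PW = 15.10 + 25.40 + 1.51 + 2.11 + 1.44 = 45.56 ≈ 45.6 mm.

PW ≈ 45.6 mm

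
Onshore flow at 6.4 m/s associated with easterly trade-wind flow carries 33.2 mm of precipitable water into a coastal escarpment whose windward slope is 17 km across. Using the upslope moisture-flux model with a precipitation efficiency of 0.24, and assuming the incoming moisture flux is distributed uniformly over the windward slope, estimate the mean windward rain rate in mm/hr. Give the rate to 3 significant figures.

R ≈ 10.8 mm/hr

Incoming column moisture flux per unit ridge length: F = V × PW = 6.4 × 33.2 = 212.48 mm·m/s.
Spread over the 17 km slope with efficiency ε = 0.24: R = ε·F/W = 0.24 × 212.48 / 17000 m = 3.000e-03 mm/s.
R = 3.000e-03 × 3600 = 10.8 mm/hr.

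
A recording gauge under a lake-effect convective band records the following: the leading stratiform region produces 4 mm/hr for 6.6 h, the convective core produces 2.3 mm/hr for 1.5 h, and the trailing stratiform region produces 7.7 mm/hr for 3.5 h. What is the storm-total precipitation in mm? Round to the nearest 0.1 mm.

Total = Σ Rᵢ Δtᵢ = 4 × 6.6 + 2.3 × 1.5 + 7.7 × 3.5
      = 26.4 + 3.45 + 26.95 = 56.8 mm.

total ≈ 56.8 mm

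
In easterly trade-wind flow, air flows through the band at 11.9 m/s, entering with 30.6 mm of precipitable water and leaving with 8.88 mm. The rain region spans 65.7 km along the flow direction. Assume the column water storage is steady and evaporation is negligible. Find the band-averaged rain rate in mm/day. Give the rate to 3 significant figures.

R ≈ 340 mm/day

Column moisture flux per unit crosswind length is F = V × PW.
Inflow: F_in = 11.9 × 30.6 = 364.14 mm·m/s
Outflow: F_out = 11.9 × 8.88 = 105.672 mm·m/s
Steady-state rate R = (F_in − F_out)/L = (364.14 − 105.672) / 65700 m = 3.934e-03 mm/s.
R = 3.934e-03 × 3600 × 24 = 340 mm/day.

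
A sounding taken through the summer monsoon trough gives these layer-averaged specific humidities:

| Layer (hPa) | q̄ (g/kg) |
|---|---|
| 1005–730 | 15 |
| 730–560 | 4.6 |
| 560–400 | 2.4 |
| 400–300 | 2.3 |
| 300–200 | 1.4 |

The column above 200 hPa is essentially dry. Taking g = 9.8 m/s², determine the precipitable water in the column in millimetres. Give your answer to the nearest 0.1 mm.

Precipitable water is the column-integrated vapour mass per unit area: PW = (1/g) Σ q̄ Δp, with q in kg/kg and Δp in Pa (1 kg/m² of water = 1 mm).
Layer 1005–730 hPa: Δp = 275 hPa = 27500 Pa, q̄ = 0.015 kg/kg → 0.015 × 27500 / 9.8 = 42.09 mm
Layer 730–560 hPa: Δp = 170 hPa = 17000 Pa, q̄ = 0.0046 kg/kg → 0.0046 × 17000 / 9.8 = 7.98 mm
Layer 560–400 hPa: Δp = 160 hPa = 16000 Pa, q̄ = 0.0024 kg/kg → 0.0024 × 16000 / 9.8 = 3.92 mm
Layer 400–300 hPa: Δp = 100 hPa = 10000 Pa, q̄ = 0.0023 kg/kg → 0.0023 × 10000 / 9.8 = 2.35 mm
Layer 300–200 hPa: Δp = 100 hPa = 10000 Pa, q̄ = 0.0014 kg/kg → 0.0014 × 10000 / 9.8 = 1.43 mm
PW = 42.09 + 7.98 + 3.92 + 2.35 + 1.43 = 57.77 ≈ 57.8 mm.

PW ≈ 57.8 mm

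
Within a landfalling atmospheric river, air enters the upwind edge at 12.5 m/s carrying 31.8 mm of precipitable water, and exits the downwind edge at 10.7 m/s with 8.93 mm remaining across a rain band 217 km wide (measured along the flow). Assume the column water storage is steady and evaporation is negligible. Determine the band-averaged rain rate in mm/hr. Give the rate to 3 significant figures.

R ≈ 5.01 mm/hr

Column moisture flux per unit crosswind length is F = V × PW.
Inflow: F_in = 12.5 × 31.8 = 397.5 mm·m/s
Outflow: F_out = 10.7 × 8.93 = 95.551 mm·m/s
Steady-state rate R = (F_in − F_out)/L = (397.5 − 95.551) / 217000 m = 1.391e-03 mm/s.
R = 1.391e-03 × 3600 = 5.01 mm/hr.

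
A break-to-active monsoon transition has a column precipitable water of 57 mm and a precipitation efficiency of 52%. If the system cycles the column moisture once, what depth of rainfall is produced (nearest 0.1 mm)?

rainfall ≈ 29.6 mm

Rainfall = ε × PW = 0.52 × 57 = 29.6 mm.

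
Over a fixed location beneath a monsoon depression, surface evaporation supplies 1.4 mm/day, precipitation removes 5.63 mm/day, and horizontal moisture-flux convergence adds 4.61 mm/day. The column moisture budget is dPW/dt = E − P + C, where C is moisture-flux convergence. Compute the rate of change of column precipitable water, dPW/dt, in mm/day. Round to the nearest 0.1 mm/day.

dPW/dt ≈ 0.4 mm/day

dPW/dt = E − P + C = 1.4 − 5.63 + (4.61) = 0.4 mm/day.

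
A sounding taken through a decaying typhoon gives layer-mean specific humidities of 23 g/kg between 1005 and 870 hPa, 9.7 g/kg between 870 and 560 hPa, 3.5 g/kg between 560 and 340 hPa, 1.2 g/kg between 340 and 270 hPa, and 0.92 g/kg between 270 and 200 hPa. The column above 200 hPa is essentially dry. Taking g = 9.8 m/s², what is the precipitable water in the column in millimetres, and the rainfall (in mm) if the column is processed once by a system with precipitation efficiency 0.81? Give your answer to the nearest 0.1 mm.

PW ≈ 71.7 mm; rainfall ≈ 58.1 mm

Precipitable water is the column-integrated vapour mass per unit area: PW = (1/g) Σ q̄ Δp, with q in kg/kg and Δp in Pa (1 kg/m² of water = 1 mm).
Layer 1005–870 hPa: Δp = 135 hPa = 13500 Pa, q̄ = 0.023 kg/kg → 0.023 × 13500 / 9.8 = 31.68 mm
Layer 870–560 hPa: Δp = 310 hPa = 31000 Pa, q̄ = 0.0097 kg/kg → 0.0097 × 31000 / 9.8 = 30.68 mm
Layer 560–340 hPa: Δp = 220 hPa = 22000 Pa, q̄ = 0.0035 kg/kg → 0.0035 × 22000 / 9.8 = 7.86 mm
Layer 340–270 hPa: Δp = 70 hPa = 7000 Pa, q̄ = 0.0012 kg/kg → 0.0012 × 7000 / 9.8 = 0.86 mm
Layer 270–200 hPa: Δp = 70 hPa = 7000 Pa, q̄ = 0.00092 kg/kg → 0.00092 × 7000 / 9.8 = 0.66 mm
PW = 31.68 + 30.68 + 7.86 + 0.86 + 0.66 = 71.74 ≈ 71.7 mm.
Rainfall = ε × PW = 0.81 × 71.7 = 58.1 mm.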